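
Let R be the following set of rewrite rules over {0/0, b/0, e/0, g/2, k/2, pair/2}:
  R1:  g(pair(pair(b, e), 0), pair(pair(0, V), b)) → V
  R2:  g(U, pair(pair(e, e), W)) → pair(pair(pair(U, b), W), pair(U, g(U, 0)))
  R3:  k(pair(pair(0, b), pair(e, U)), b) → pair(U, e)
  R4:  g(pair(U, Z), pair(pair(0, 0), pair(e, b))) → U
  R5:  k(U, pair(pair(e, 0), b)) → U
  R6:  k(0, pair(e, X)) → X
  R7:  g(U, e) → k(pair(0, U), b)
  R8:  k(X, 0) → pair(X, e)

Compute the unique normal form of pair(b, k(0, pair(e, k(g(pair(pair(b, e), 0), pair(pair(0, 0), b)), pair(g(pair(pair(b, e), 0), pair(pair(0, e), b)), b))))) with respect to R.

pair(b, b)

1. pair(b, k(0, pair(e, k(g(pair(pair(b, e), 0), pair(pair(0, 0), b)), pair(g(pair(pair(b, e), 0), pair(pair(0, e), b)), b)))))  →  pair(b, k(g(pair(pair(b, e), 0), pair(pair(0, 0), b)), pair(g(pair(pair(b, e), 0), pair(pair(0, e), b)), b)))   [R6 at 2]
2. pair(b, k(g(pair(pair(b, e), 0), pair(pair(0, 0), b)), pair(g(pair(pair(b, e), 0), pair(pair(0, e), b)), b)))  →  pair(b, k(0, pair(g(pair(pair(b, e), 0), pair(pair(0, e), b)), b)))   [R1 at 2.1]
3. pair(b, k(0, pair(g(pair(pair(b, e), 0), pair(pair(0, e), b)), b)))  →  pair(b, k(0, pair(e, b)))   [R1 at 2.2.1]
4. pair(b, k(0, pair(e, b)))  →  pair(b, b)   [R6 at 2]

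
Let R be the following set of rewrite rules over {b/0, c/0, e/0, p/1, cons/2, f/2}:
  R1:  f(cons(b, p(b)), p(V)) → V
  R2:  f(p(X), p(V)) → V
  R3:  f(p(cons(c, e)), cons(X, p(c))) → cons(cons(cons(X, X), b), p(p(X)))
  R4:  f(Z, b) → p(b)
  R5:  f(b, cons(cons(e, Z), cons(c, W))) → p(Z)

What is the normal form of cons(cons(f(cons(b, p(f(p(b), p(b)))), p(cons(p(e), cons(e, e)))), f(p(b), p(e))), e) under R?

1. cons(cons(f(cons(b, p(f(p(b), p(b)))), p(cons(p(e), cons(e, e)))), f(p(b), p(e))), e)  →  cons(cons(f(cons(b, p(b)), p(cons(p(e), cons(e, e)))), f(p(b), p(e))), e)   [R2 at 1.1.1.2.1]
2. cons(cons(f(cons(b, p(b)), p(cons(p(e), cons(e, e)))), f(p(b), p(e))), e)  →  cons(cons(cons(p(e), cons(e, e)), f(p(b), p(e))), e)   [R1 at 1.1]
3. cons(cons(cons(p(e), cons(e, e)), f(p(b), p(e))), e)  →  cons(cons(cons(p(e), cons(e, e)), e), e)   [R2 at 1.2]

cons(cons(cons(p(e), cons(e, e)), e), e)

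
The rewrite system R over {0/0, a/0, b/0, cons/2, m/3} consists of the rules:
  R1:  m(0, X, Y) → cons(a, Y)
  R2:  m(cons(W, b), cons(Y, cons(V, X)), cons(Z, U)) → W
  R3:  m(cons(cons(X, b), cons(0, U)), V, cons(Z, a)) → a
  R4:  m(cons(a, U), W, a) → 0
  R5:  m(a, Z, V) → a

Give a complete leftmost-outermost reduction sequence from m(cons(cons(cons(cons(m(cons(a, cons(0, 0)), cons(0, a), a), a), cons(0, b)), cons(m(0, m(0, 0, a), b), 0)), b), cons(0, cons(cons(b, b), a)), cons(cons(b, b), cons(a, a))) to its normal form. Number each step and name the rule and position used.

1. m(cons(cons(cons(cons(m(cons(a, cons(0, 0)), cons(0, a), a), a), cons(0, b)), cons(m(0, m(0, 0, a), b), 0)), b), cons(0, cons(cons(b, b), a)), cons(cons(b, b), cons(a, a)))  →  cons(cons(cons(m(cons(a, cons(0, 0)), cons(0, a), a), a), cons(0, b)), cons(m(0, m(0, 0, a), b), 0))   [R2 at ε]
2. cons(cons(cons(m(cons(a, cons(0, 0)), cons(0, a), a), a), cons(0, b)), cons(m(0, m(0, 0, a), b), 0))  →  cons(cons(cons(0, a), cons(0, b)), cons(m(0, m(0, 0, a), b), 0))   [R4 at 1.1.1]
3. cons(cons(cons(0, a), cons(0, b)), cons(m(0, m(0, 0, a), b), 0))  →  cons(cons(cons(0, a), cons(0, b)), cons(cons(a, b), 0))   [R1 at 2.1]

cons(cons(cons(0, a), cons(0, b)), cons(cons(a, b), 0))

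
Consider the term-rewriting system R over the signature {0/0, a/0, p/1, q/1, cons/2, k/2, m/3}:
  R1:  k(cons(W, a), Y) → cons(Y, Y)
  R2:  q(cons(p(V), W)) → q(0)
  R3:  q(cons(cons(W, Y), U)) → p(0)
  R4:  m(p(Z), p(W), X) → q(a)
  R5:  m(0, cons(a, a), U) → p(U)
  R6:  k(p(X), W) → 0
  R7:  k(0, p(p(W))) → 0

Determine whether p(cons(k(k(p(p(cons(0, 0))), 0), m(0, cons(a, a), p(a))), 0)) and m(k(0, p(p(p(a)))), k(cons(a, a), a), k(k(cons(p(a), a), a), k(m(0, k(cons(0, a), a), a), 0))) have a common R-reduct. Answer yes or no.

yes — NF(t₁) = p(cons(0, 0)), NF(t₂) = p(cons(0, 0))

Reduce t₁ = p(cons(k(k(p(p(cons(0, 0))), 0), m(0, cons(a, a), p(a))), 0)):
1. p(cons(k(k(p(p(cons(0, 0))), 0), m(0, cons(a, a), p(a))), 0))  →  p(cons(k(0, m(0, cons(a, a), p(a))), 0))   [R6 at 1.1.1]
2. p(cons(k(0, m(0, cons(a, a), p(a))), 0))  →  p(cons(k(0, p(p(a))), 0))   [R5 at 1.1.2]
3. p(cons(k(0, p(p(a))), 0))  →  p(cons(0, 0))   [R7 at 1.1]

Reduce t₂ = m(k(0, p(p(p(a)))), k(cons(a, a), a), k(k(cons(p(a), a), a), k(m(0, k(cons(0, a), a), a), 0))):
1. m(k(0, p(p(p(a)))), k(cons(a, a), a), k(k(cons(p(a), a), a), k(m(0, k(cons(0, a), a), a), 0)))  →  m(0, k(cons(a, a), a), k(k(cons(p(a), a), a), k(m(0, k(cons(0, a), a), a), 0)))   [R7 at 1]
2. m(0, k(cons(a, a), a), k(k(cons(p(a), a), a), k(m(0, k(cons(0, a), a), a), 0)))  →  m(0, cons(a, a), k(k(cons(p(a), a), a), k(m(0, k(cons(0, a), a), a), 0)))   [R1 at 2]
3. m(0, cons(a, a), k(k(cons(p(a), a), a), k(m(0, k(cons(0, a), a), a), 0)))  →  p(k(k(cons(p(a), a), a), k(m(0, k(cons(0, a), a), a), 0)))   [R5 at ε]
4. p(k(k(cons(p(a), a), a), k(m(0, k(cons(0, a), a), a), 0)))  →  p(k(cons(a, a), k(m(0, k(cons(0, a), a), a), 0)))   [R1 at 1.1]
5. p(k(cons(a, a), k(m(0, k(cons(0, a), a), a), 0)))  →  p(cons(k(m(0, k(cons(0, a), a), a), 0), k(m(0, k(cons(0, a), a), a), 0)))   [R1 at 1]
6. p(cons(k(m(0, k(cons(0, a), a), a), 0), k(m(0, k(cons(0, a), a), a), 0)))  →  p(cons(k(m(0, cons(a, a), a), 0), k(m(0, k(cons(0, a), a), a), 0)))   [R1 at 1.1.1.2]
7. p(cons(k(m(0, cons(a, a), a), 0), k(m(0, k(cons(0, a), a), a), 0)))  →  p(cons(k(p(a), 0), k(m(0, k(cons(0, a), a), a), 0)))   [R5 at 1.1.1]
8. p(cons(k(p(a), 0), k(m(0, k(cons(0, a), a), a), 0)))  →  p(cons(0, k(m(0, k(cons(0, a), a), a), 0)))   [R6 at 1.1]
9. p(cons(0, k(m(0, k(cons(0, a), a), a), 0)))  →  p(cons(0, k(m(0, cons(a, a), a), 0)))   [R1 at 1.2.1.2]
10. p(cons(0, k(m(0, cons(a, a), a), 0)))  →  p(cons(0, k(p(a), 0)))   [R5 at 1.2.1]
11. p(cons(0, k(p(a), 0)))  →  p(cons(0, 0))   [R6 at 1.2]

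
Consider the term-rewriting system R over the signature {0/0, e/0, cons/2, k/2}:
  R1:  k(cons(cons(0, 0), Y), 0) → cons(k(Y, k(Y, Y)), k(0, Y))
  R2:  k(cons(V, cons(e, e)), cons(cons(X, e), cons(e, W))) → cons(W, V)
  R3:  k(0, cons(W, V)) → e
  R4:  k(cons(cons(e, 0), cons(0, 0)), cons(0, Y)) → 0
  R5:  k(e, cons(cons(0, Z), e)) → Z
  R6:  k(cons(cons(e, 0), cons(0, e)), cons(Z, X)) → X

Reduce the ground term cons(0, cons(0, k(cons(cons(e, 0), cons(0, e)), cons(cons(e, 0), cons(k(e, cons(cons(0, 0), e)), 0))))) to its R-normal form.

cons(0, cons(0, cons(0, 0)))

1. cons(0, cons(0, k(cons(cons(e, 0), cons(0, e)), cons(cons(e, 0), cons(k(e, cons(cons(0, 0), e)), 0)))))  →  cons(0, cons(0, cons(k(e, cons(cons(0, 0), e)), 0)))   [R6 at 2.2]
2. cons(0, cons(0, cons(k(e, cons(cons(0, 0), e)), 0)))  →  cons(0, cons(0, cons(0, 0)))   [R5 at 2.2.1]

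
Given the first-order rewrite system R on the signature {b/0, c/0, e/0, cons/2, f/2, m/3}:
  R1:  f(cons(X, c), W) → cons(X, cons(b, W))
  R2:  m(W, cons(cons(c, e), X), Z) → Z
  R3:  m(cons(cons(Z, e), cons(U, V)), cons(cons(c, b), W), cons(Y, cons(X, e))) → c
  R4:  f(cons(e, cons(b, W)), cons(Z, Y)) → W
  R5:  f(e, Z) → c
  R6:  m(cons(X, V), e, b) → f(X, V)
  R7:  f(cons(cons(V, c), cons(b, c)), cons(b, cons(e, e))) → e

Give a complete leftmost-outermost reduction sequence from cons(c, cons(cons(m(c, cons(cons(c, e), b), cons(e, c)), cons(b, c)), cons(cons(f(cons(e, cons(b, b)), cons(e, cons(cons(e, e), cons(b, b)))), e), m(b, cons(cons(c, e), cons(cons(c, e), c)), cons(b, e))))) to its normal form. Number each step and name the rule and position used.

cons(c, cons(cons(cons(e, c), cons(b, c)), cons(cons(b, e), cons(b, e))))

1. cons(c, cons(cons(m(c, cons(cons(c, e), b), cons(e, c)), cons(b, c)), cons(cons(f(cons(e, cons(b, b)), cons(e, cons(cons(e, e), cons(b, b)))), e), m(b, cons(cons(c, e), cons(cons(c, e), c)), cons(b, e)))))  →  cons(c, cons(cons(cons(e, c), cons(b, c)), cons(cons(f(cons(e, cons(b, b)), cons(e, cons(cons(e, e), cons(b, b)))), e), m(b, cons(cons(c, e), cons(cons(c, e), c)), cons(b, e)))))   [R2 at 2.1.1]
2. cons(c, cons(cons(cons(e, c), cons(b, c)), cons(cons(f(cons(e, cons(b, b)), cons(e, cons(cons(e, e), cons(b, b)))), e), m(b, cons(cons(c, e), cons(cons(c, e), c)), cons(b, e)))))  →  cons(c, cons(cons(cons(e, c), cons(b, c)), cons(cons(b, e), m(b, cons(cons(c, e), cons(cons(c, e), c)), cons(b, e)))))   [R4 at 2.2.1.1]
3. cons(c, cons(cons(cons(e, c), cons(b, c)), cons(cons(b, e), m(b, cons(cons(c, e), cons(cons(c, e), c)), cons(b, e)))))  →  cons(c, cons(cons(cons(e, c), cons(b, c)), cons(cons(b, e), cons(b, e))))   [R2 at 2.2.2]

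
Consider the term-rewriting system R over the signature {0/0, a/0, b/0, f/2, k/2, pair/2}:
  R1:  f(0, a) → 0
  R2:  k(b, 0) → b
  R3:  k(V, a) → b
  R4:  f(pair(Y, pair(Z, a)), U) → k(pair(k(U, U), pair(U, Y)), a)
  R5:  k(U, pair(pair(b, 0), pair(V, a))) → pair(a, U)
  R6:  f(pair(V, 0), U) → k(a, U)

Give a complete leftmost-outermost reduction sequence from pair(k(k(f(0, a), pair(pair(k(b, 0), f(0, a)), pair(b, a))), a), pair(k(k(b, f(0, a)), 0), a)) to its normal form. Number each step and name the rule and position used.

1. pair(k(k(f(0, a), pair(pair(k(b, 0), f(0, a)), pair(b, a))), a), pair(k(k(b, f(0, a)), 0), a))  →  pair(b, pair(k(k(b, f(0, a)), 0), a))   [R3 at 1]
2. pair(b, pair(k(k(b, f(0, a)), 0), a))  →  pair(b, pair(k(k(b, 0), 0), a))   [R1 at 2.1.1.2]
3. pair(b, pair(k(k(b, 0), 0), a))  →  pair(b, pair(k(b, 0), a))   [R2 at 2.1.1]
4. pair(b, pair(k(b, 0), a))  →  pair(b, pair(b, a))   [R2 at 2.1]

pair(b, pair(b, a))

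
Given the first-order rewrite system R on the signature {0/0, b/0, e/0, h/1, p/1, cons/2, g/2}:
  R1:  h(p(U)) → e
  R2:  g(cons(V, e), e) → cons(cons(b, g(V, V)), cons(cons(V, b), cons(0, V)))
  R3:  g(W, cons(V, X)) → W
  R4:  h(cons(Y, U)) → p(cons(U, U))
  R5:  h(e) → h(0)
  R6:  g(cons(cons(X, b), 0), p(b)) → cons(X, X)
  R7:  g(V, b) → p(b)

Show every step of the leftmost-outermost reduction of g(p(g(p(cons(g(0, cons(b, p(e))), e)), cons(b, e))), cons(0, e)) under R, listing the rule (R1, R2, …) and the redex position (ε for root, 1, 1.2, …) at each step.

p(p(cons(0, e)))

1. g(p(g(p(cons(g(0, cons(b, p(e))), e)), cons(b, e))), cons(0, e))  →  p(g(p(cons(g(0, cons(b, p(e))), e)), cons(b, e)))   [R3 at ε]
2. p(g(p(cons(g(0, cons(b, p(e))), e)), cons(b, e)))  →  p(p(cons(g(0, cons(b, p(e))), e)))   [R3 at 1]
3. p(p(cons(g(0, cons(b, p(e))), e)))  →  p(p(cons(0, e)))   [R3 at 1.1.1]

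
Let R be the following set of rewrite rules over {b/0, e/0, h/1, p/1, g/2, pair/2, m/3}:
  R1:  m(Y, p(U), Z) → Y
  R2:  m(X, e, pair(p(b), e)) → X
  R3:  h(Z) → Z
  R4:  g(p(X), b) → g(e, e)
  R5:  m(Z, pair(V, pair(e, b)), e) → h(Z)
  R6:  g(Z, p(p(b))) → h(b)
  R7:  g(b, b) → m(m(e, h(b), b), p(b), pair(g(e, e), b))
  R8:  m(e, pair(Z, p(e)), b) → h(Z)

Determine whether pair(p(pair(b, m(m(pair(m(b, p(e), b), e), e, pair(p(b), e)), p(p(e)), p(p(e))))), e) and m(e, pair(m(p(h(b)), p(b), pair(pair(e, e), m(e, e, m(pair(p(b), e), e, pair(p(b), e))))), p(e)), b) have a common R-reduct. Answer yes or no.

Reduce t₁ = pair(p(pair(b, m(m(pair(m(b, p(e), b), e), e, pair(p(b), e)), p(p(e)), p(p(e))))), e):
1. pair(p(pair(b, m(m(pair(m(b, p(e), b), e), e, pair(p(b), e)), p(p(e)), p(p(e))))), e)  →  pair(p(pair(b, m(pair(m(b, p(e), b), e), e, pair(p(b), e)))), e)   [R1 at 1.1.2]
2. pair(p(pair(b, m(pair(m(b, p(e), b), e), e, pair(p(b), e)))), e)  →  pair(p(pair(b, pair(m(b, p(e), b), e))), e)   [R2 at 1.1.2]
3. pair(p(pair(b, pair(m(b, p(e), b), e))), e)  →  pair(p(pair(b, pair(b, e))), e)   [R1 at 1.1.2.1]

Reduce t₂ = m(e, pair(m(p(h(b)), p(b), pair(pair(e, e), m(e, e, m(pair(p(b), e), e, pair(p(b), e))))), p(e)), b):
1. m(e, pair(m(p(h(b)), p(b), pair(pair(e, e), m(e, e, m(pair(p(b), e), e, pair(p(b), e))))), p(e)), b)  →  h(m(p(h(b)), p(b), pair(pair(e, e), m(e, e, m(pair(p(b), e), e, pair(p(b), e))))))   [R8 at ε]
2. h(m(p(h(b)), p(b), pair(pair(e, e), m(e, e, m(pair(p(b), e), e, pair(p(b), e))))))  →  m(p(h(b)), p(b), pair(pair(e, e), m(e, e, m(pair(p(b), e), e, pair(p(b), e)))))   [R3 at ε]
3. m(p(h(b)), p(b), pair(pair(e, e), m(e, e, m(pair(p(b), e), e, pair(p(b), e)))))  →  p(h(b))   [R1 at ε]
4. p(h(b))  →  p(b)   [R3 at 1]

no — NF(t₁) = pair(p(pair(b, pair(b, e))), e), NF(t₂) = p(b)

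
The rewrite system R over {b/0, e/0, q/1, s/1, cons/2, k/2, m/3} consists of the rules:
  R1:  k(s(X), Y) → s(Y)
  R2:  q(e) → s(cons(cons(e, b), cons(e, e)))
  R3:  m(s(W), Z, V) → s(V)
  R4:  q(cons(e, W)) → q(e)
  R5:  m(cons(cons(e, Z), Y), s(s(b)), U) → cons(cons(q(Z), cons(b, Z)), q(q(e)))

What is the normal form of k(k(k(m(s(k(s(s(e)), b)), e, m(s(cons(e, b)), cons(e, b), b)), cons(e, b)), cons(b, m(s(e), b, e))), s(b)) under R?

1. k(k(k(m(s(k(s(s(e)), b)), e, m(s(cons(e, b)), cons(e, b), b)), cons(e, b)), cons(b, m(s(e), b, e))), s(b))  →  k(k(k(s(m(s(cons(e, b)), cons(e, b), b)), cons(e, b)), cons(b, m(s(e), b, e))), s(b))   [R3 at 1.1.1]
2. k(k(k(s(m(s(cons(e, b)), cons(e, b), b)), cons(e, b)), cons(b, m(s(e), b, e))), s(b))  →  k(k(s(cons(e, b)), cons(b, m(s(e), b, e))), s(b))   [R1 at 1.1]
3. k(k(s(cons(e, b)), cons(b, m(s(e), b, e))), s(b))  →  k(s(cons(b, m(s(e), b, e))), s(b))   [R1 at 1]
4. k(s(cons(b, m(s(e), b, e))), s(b))  →  s(s(b))   [R1 at ε]

s(s(b))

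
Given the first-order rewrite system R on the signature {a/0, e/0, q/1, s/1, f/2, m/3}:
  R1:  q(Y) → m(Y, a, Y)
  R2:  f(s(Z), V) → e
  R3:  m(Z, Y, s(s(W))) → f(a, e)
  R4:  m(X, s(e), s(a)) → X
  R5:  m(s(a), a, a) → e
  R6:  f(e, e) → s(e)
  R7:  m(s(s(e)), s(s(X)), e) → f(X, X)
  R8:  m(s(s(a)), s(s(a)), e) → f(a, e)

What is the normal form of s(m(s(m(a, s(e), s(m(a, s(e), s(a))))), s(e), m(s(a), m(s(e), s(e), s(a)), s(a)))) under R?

1. s(m(s(m(a, s(e), s(m(a, s(e), s(a))))), s(e), m(s(a), m(s(e), s(e), s(a)), s(a))))  →  s(m(s(m(a, s(e), s(a))), s(e), m(s(a), m(s(e), s(e), s(a)), s(a))))   [R4 at 1.1.1.3.1]
2. s(m(s(m(a, s(e), s(a))), s(e), m(s(a), m(s(e), s(e), s(a)), s(a))))  →  s(m(s(a), s(e), m(s(a), m(s(e), s(e), s(a)), s(a))))   [R4 at 1.1.1]
3. s(m(s(a), s(e), m(s(a), m(s(e), s(e), s(a)), s(a))))  →  s(m(s(a), s(e), m(s(a), s(e), s(a))))   [R4 at 1.3.2]
4. s(m(s(a), s(e), m(s(a), s(e), s(a))))  →  s(m(s(a), s(e), s(a)))   [R4 at 1.3]
5. s(m(s(a), s(e), s(a)))  →  s(s(a))   [R4 at 1]

s(s(a))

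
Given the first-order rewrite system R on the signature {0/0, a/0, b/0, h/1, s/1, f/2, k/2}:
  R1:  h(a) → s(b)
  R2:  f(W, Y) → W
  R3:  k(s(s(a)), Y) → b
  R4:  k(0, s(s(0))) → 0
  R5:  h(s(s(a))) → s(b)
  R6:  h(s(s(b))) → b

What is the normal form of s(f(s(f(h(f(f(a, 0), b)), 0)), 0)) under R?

1. s(f(s(f(h(f(f(a, 0), b)), 0)), 0))  →  s(s(f(h(f(f(a, 0), b)), 0)))   [R2 at 1]
2. s(s(f(h(f(f(a, 0), b)), 0)))  →  s(s(h(f(f(a, 0), b))))   [R2 at 1.1]
3. s(s(h(f(f(a, 0), b))))  →  s(s(h(f(a, 0))))   [R2 at 1.1.1]
4. s(s(h(f(a, 0))))  →  s(s(h(a)))   [R2 at 1.1.1]
5. s(s(h(a)))  →  s(s(s(b)))   [R1 at 1.1]

s(s(s(b)))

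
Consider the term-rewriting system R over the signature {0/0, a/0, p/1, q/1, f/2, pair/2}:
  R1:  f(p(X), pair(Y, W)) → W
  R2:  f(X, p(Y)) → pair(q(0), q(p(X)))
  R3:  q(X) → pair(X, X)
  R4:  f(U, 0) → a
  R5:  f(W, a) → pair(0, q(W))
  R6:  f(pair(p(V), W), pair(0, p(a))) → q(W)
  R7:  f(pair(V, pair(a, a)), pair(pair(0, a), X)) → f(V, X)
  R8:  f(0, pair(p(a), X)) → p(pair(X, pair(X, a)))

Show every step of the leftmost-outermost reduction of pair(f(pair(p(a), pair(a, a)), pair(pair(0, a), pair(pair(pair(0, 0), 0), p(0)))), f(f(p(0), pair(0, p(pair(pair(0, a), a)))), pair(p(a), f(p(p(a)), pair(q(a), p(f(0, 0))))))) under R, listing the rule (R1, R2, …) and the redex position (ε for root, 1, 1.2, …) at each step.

pair(p(0), p(a))

1. pair(f(pair(p(a), pair(a, a)), pair(pair(0, a), pair(pair(pair(0, 0), 0), p(0)))), f(f(p(0), pair(0, p(pair(pair(0, a), a)))), pair(p(a), f(p(p(a)), pair(q(a), p(f(0, 0)))))))  →  pair(f(p(a), pair(pair(pair(0, 0), 0), p(0))), f(f(p(0), pair(0, p(pair(pair(0, a), a)))), pair(p(a), f(p(p(a)), pair(q(a), p(f(0, 0)))))))   [R7 at 1]
2. pair(f(p(a), pair(pair(pair(0, 0), 0), p(0))), f(f(p(0), pair(0, p(pair(pair(0, a), a)))), pair(p(a), f(p(p(a)), pair(q(a), p(f(0, 0)))))))  →  pair(p(0), f(f(p(0), pair(0, p(pair(pair(0, a), a)))), pair(p(a), f(p(p(a)), pair(q(a), p(f(0, 0)))))))   [R1 at 1]
3. pair(p(0), f(f(p(0), pair(0, p(pair(pair(0, a), a)))), pair(p(a), f(p(p(a)), pair(q(a), p(f(0, 0)))))))  →  pair(p(0), f(p(pair(pair(0, a), a)), pair(p(a), f(p(p(a)), pair(q(a), p(f(0, 0)))))))   [R1 at 2.1]
4. pair(p(0), f(p(pair(pair(0, a), a)), pair(p(a), f(p(p(a)), pair(q(a), p(f(0, 0)))))))  →  pair(p(0), f(p(p(a)), pair(q(a), p(f(0, 0)))))   [R1 at 2]
5. pair(p(0), f(p(p(a)), pair(q(a), p(f(0, 0)))))  →  pair(p(0), p(f(0, 0)))   [R1 at 2]
6. pair(p(0), p(f(0, 0)))  →  pair(p(0), p(a))   [R4 at 2.1]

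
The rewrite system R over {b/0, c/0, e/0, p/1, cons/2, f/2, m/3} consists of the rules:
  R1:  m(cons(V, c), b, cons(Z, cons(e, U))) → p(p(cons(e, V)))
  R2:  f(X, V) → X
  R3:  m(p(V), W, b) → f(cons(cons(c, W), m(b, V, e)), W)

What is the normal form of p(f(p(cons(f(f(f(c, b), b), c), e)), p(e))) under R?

1. p(f(p(cons(f(f(f(c, b), b), c), e)), p(e)))  →  p(p(cons(f(f(f(c, b), b), c), e)))   [R2 at 1]
2. p(p(cons(f(f(f(c, b), b), c), e)))  →  p(p(cons(f(f(c, b), b), e)))   [R2 at 1.1.1]
3. p(p(cons(f(f(c, b), b), e)))  →  p(p(cons(f(c, b), e)))   [R2 at 1.1.1]
4. p(p(cons(f(c, b), e)))  →  p(p(cons(c, e)))   [R2 at 1.1.1]

p(p(cons(c, e)))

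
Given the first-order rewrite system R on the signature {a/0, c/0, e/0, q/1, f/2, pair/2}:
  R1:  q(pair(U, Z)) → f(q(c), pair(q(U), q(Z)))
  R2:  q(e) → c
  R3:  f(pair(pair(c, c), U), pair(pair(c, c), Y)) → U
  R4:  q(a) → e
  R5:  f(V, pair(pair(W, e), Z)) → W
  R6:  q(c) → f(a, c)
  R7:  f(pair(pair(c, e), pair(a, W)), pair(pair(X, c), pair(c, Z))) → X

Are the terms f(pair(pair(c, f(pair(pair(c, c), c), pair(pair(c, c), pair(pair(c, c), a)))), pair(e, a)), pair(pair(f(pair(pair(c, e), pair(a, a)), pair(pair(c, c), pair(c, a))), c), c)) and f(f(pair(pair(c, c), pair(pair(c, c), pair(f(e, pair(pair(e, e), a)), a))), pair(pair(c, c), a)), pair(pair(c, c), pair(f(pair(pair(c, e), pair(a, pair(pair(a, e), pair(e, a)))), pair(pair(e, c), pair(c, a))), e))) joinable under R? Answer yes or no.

yes — NF(t₁) = pair(e, a), NF(t₂) = pair(e, a)

Reduce t₁ = f(pair(pair(c, f(pair(pair(c, c), c), pair(pair(c, c), pair(pair(c, c), a)))), pair(e, a)), pair(pair(f(pair(pair(c, e), pair(a, a)), pair(pair(c, c), pair(c, a))), c), c)):
1. f(pair(pair(c, f(pair(pair(c, c), c), pair(pair(c, c), pair(pair(c, c), a)))), pair(e, a)), pair(pair(f(pair(pair(c, e), pair(a, a)), pair(pair(c, c), pair(c, a))), c), c))  →  f(pair(pair(c, c), pair(e, a)), pair(pair(f(pair(pair(c, e), pair(a, a)), pair(pair(c, c), pair(c, a))), c), c))   [R3 at 1.1.2]
2. f(pair(pair(c, c), pair(e, a)), pair(pair(f(pair(pair(c, e), pair(a, a)), pair(pair(c, c), pair(c, a))), c), c))  →  f(pair(pair(c, c), pair(e, a)), pair(pair(c, c), c))   [R7 at 2.1.1]
3. f(pair(pair(c, c), pair(e, a)), pair(pair(c, c), c))  →  pair(e, a)   [R3 at ε]

Reduce t₂ = f(f(pair(pair(c, c), pair(pair(c, c), pair(f(e, pair(pair(e, e), a)), a))), pair(pair(c, c), a)), pair(pair(c, c), pair(f(pair(pair(c, e), pair(a, pair(pair(a, e), pair(e, a)))), pair(pair(e, c), pair(c, a))), e))):
1. f(f(pair(pair(c, c), pair(pair(c, c), pair(f(e, pair(pair(e, e), a)), a))), pair(pair(c, c), a)), pair(pair(c, c), pair(f(pair(pair(c, e), pair(a, pair(pair(a, e), pair(e, a)))), pair(pair(e, c), pair(c, a))), e)))  →  f(pair(pair(c, c), pair(f(e, pair(pair(e, e), a)), a)), pair(pair(c, c), pair(f(pair(pair(c, e), pair(a, pair(pair(a, e), pair(e, a)))), pair(pair(e, c), pair(c, a))), e)))   [R3 at 1]
2. f(pair(pair(c, c), pair(f(e, pair(pair(e, e), a)), a)), pair(pair(c, c), pair(f(pair(pair(c, e), pair(a, pair(pair(a, e), pair(e, a)))), pair(pair(e, c), pair(c, a))), e)))  →  pair(f(e, pair(pair(e, e), a)), a)   [R3 at ε]
3. pair(f(e, pair(pair(e, e), a)), a)  →  pair(e, a)   [R5 at 1]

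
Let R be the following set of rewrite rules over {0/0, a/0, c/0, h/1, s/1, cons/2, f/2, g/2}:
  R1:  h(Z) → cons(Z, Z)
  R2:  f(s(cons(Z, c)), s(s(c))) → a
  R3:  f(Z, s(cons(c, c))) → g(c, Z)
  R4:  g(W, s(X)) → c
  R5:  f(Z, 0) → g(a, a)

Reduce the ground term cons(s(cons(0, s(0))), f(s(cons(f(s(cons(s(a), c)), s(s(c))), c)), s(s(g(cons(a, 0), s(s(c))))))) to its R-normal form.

cons(s(cons(0, s(0))), a)

1. cons(s(cons(0, s(0))), f(s(cons(f(s(cons(s(a), c)), s(s(c))), c)), s(s(g(cons(a, 0), s(s(c)))))))  →  cons(s(cons(0, s(0))), f(s(cons(a, c)), s(s(g(cons(a, 0), s(s(c)))))))   [R2 at 2.1.1.1]
2. cons(s(cons(0, s(0))), f(s(cons(a, c)), s(s(g(cons(a, 0), s(s(c)))))))  →  cons(s(cons(0, s(0))), f(s(cons(a, c)), s(s(c))))   [R4 at 2.2.1.1]
3. cons(s(cons(0, s(0))), f(s(cons(a, c)), s(s(c))))  →  cons(s(cons(0, s(0))), a)   [R2 at 2]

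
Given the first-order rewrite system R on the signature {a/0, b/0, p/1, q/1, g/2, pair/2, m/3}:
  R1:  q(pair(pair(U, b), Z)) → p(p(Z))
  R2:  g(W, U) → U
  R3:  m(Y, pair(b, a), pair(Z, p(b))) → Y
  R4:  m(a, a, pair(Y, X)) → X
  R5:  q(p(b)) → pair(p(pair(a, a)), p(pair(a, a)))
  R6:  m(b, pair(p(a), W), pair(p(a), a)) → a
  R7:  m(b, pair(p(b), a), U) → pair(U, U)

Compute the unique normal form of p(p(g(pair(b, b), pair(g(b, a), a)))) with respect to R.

1. p(p(g(pair(b, b), pair(g(b, a), a))))  →  p(p(pair(g(b, a), a)))   [R2 at 1.1]
2. p(p(pair(g(b, a), a)))  →  p(p(pair(a, a)))   [R2 at 1.1.1]

p(p(pair(a, a)))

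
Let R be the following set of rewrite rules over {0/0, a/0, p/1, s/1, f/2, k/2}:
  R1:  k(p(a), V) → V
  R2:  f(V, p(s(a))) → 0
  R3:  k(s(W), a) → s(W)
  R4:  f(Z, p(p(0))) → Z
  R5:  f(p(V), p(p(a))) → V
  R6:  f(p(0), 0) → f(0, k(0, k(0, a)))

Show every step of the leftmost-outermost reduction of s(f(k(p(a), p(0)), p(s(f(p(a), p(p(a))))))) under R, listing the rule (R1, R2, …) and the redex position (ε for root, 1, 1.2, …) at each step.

1. s(f(k(p(a), p(0)), p(s(f(p(a), p(p(a)))))))  →  s(f(p(0), p(s(f(p(a), p(p(a)))))))   [R1 at 1.1]
2. s(f(p(0), p(s(f(p(a), p(p(a)))))))  →  s(f(p(0), p(s(a))))   [R5 at 1.2.1.1]
3. s(f(p(0), p(s(a))))  →  s(0)   [R2 at 1]

s(0)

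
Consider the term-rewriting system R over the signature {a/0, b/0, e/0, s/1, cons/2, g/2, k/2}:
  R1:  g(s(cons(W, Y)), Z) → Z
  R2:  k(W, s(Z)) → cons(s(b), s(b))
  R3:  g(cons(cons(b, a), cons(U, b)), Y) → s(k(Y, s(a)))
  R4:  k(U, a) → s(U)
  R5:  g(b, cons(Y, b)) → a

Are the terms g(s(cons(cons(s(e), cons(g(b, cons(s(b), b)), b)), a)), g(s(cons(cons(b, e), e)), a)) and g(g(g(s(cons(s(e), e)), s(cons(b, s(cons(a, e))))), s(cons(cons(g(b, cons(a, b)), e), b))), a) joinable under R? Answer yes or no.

yes — NF(t₁) = a, NF(t₂) = a

Reduce t₁ = g(s(cons(cons(s(e), cons(g(b, cons(s(b), b)), b)), a)), g(s(cons(cons(b, e), e)), a)):
1. g(s(cons(cons(s(e), cons(g(b, cons(s(b), b)), b)), a)), g(s(cons(cons(b, e), e)), a))  →  g(s(cons(cons(b, e), e)), a)   [R1 at ε]
2. g(s(cons(cons(b, e), e)), a)  →  a   [R1 at ε]

Reduce t₂ = g(g(g(s(cons(s(e), e)), s(cons(b, s(cons(a, e))))), s(cons(cons(g(b, cons(a, b)), e), b))), a):
1. g(g(g(s(cons(s(e), e)), s(cons(b, s(cons(a, e))))), s(cons(cons(g(b, cons(a, b)), e), b))), a)  →  g(g(s(cons(b, s(cons(a, e)))), s(cons(cons(g(b, cons(a, b)), e), b))), a)   [R1 at 1.1]
2. g(g(s(cons(b, s(cons(a, e)))), s(cons(cons(g(b, cons(a, b)), e), b))), a)  →  g(s(cons(cons(g(b, cons(a, b)), e), b)), a)   [R1 at 1]
3. g(s(cons(cons(g(b, cons(a, b)), e), b)), a)  →  a   [R1 at ε]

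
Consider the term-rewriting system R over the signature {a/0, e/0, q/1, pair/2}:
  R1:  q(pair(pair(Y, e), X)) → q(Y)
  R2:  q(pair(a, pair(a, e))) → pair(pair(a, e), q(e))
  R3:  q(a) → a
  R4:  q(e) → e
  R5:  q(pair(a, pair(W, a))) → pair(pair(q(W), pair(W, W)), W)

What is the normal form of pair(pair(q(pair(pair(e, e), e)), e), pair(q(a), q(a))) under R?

1. pair(pair(q(pair(pair(e, e), e)), e), pair(q(a), q(a)))  →  pair(pair(q(e), e), pair(q(a), q(a)))   [R1 at 1.1]
2. pair(pair(q(e), e), pair(q(a), q(a)))  →  pair(pair(e, e), pair(q(a), q(a)))   [R4 at 1.1]
3. pair(pair(e, e), pair(q(a), q(a)))  →  pair(pair(e, e), pair(a, q(a)))   [R3 at 2.1]
4. pair(pair(e, e), pair(a, q(a)))  →  pair(pair(e, e), pair(a, a))   [R3 at 2.2]

pair(pair(e, e), pair(a, a))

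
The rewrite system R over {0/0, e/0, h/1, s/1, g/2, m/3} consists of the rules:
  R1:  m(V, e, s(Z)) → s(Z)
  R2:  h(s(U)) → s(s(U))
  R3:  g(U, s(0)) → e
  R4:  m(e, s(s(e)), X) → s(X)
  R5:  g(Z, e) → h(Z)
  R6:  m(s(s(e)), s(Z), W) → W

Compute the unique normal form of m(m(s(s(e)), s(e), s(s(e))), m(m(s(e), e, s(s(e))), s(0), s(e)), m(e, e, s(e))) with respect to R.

1. m(m(s(s(e)), s(e), s(s(e))), m(m(s(e), e, s(s(e))), s(0), s(e)), m(e, e, s(e)))  →  m(s(s(e)), m(m(s(e), e, s(s(e))), s(0), s(e)), m(e, e, s(e)))   [R6 at 1]
2. m(s(s(e)), m(m(s(e), e, s(s(e))), s(0), s(e)), m(e, e, s(e)))  →  m(s(s(e)), m(s(s(e)), s(0), s(e)), m(e, e, s(e)))   [R1 at 2.1]
3. m(s(s(e)), m(s(s(e)), s(0), s(e)), m(e, e, s(e)))  →  m(s(s(e)), s(e), m(e, e, s(e)))   [R6 at 2]
4. m(s(s(e)), s(e), m(e, e, s(e)))  →  m(e, e, s(e))   [R6 at ε]
5. m(e, e, s(e))  →  s(e)   [R1 at ε]

s(e)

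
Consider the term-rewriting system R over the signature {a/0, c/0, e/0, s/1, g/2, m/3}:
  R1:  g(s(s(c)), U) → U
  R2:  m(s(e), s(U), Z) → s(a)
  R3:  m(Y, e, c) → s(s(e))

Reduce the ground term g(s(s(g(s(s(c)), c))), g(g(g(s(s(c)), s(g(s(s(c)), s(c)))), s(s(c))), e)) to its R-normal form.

1. g(s(s(g(s(s(c)), c))), g(g(g(s(s(c)), s(g(s(s(c)), s(c)))), s(s(c))), e))  →  g(s(s(c)), g(g(g(s(s(c)), s(g(s(s(c)), s(c)))), s(s(c))), e))   [R1 at 1.1.1]
2. g(s(s(c)), g(g(g(s(s(c)), s(g(s(s(c)), s(c)))), s(s(c))), e))  →  g(g(g(s(s(c)), s(g(s(s(c)), s(c)))), s(s(c))), e)   [R1 at ε]
3. g(g(g(s(s(c)), s(g(s(s(c)), s(c)))), s(s(c))), e)  →  g(g(s(g(s(s(c)), s(c))), s(s(c))), e)   [R1 at 1.1]
4. g(g(s(g(s(s(c)), s(c))), s(s(c))), e)  →  g(g(s(s(c)), s(s(c))), e)   [R1 at 1.1.1]
5. g(g(s(s(c)), s(s(c))), e)  →  g(s(s(c)), e)   [R1 at 1]
6. g(s(s(c)), e)  →  e   [R1 at ε]

e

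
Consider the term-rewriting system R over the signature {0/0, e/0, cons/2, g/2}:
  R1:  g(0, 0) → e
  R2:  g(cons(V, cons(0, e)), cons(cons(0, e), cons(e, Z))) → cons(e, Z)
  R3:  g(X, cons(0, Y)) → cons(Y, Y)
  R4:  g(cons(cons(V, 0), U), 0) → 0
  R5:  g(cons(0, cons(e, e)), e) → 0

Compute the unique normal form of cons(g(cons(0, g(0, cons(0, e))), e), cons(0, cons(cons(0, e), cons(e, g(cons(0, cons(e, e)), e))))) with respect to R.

cons(0, cons(0, cons(cons(0, e), cons(e, 0))))

1. cons(g(cons(0, g(0, cons(0, e))), e), cons(0, cons(cons(0, e), cons(e, g(cons(0, cons(e, e)), e)))))  →  cons(g(cons(0, cons(e, e)), e), cons(0, cons(cons(0, e), cons(e, g(cons(0, cons(e, e)), e)))))   [R3 at 1.1.2]
2. cons(g(cons(0, cons(e, e)), e), cons(0, cons(cons(0, e), cons(e, g(cons(0, cons(e, e)), e)))))  →  cons(0, cons(0, cons(cons(0, e), cons(e, g(cons(0, cons(e, e)), e)))))   [R5 at 1]
3. cons(0, cons(0, cons(cons(0, e), cons(e, g(cons(0, cons(e, e)), e)))))  →  cons(0, cons(0, cons(cons(0, e), cons(e, 0))))   [R5 at 2.2.2.2]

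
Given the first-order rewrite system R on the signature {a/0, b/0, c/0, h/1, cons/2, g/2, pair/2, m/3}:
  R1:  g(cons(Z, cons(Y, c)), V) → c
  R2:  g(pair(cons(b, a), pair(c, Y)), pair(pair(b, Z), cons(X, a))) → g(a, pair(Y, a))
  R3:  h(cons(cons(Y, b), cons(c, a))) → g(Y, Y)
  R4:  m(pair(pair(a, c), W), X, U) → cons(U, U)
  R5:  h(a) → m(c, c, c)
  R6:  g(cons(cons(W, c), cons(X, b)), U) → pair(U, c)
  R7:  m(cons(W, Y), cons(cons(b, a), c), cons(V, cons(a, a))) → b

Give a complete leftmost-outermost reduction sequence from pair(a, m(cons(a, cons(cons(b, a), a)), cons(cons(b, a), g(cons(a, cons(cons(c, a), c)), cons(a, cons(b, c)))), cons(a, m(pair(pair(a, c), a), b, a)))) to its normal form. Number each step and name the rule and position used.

pair(a, b)

1. pair(a, m(cons(a, cons(cons(b, a), a)), cons(cons(b, a), g(cons(a, cons(cons(c, a), c)), cons(a, cons(b, c)))), cons(a, m(pair(pair(a, c), a), b, a))))  →  pair(a, m(cons(a, cons(cons(b, a), a)), cons(cons(b, a), c), cons(a, m(pair(pair(a, c), a), b, a))))   [R1 at 2.2.2]
2. pair(a, m(cons(a, cons(cons(b, a), a)), cons(cons(b, a), c), cons(a, m(pair(pair(a, c), a), b, a))))  →  pair(a, m(cons(a, cons(cons(b, a), a)), cons(cons(b, a), c), cons(a, cons(a, a))))   [R4 at 2.3.2]
3. pair(a, m(cons(a, cons(cons(b, a), a)), cons(cons(b, a), c), cons(a, cons(a, a))))  →  pair(a, b)   [R7 at 2]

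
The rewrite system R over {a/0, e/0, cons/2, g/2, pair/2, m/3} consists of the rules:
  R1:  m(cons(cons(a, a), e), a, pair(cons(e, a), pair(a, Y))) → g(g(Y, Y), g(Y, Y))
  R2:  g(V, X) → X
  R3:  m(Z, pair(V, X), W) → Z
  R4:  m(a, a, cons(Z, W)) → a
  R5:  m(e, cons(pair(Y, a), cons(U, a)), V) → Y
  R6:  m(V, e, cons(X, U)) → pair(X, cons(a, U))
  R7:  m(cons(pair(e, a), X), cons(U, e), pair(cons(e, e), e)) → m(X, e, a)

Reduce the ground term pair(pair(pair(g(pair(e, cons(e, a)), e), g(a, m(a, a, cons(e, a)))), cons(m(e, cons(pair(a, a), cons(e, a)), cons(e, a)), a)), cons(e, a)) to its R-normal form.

1. pair(pair(pair(g(pair(e, cons(e, a)), e), g(a, m(a, a, cons(e, a)))), cons(m(e, cons(pair(a, a), cons(e, a)), cons(e, a)), a)), cons(e, a))  →  pair(pair(pair(e, g(a, m(a, a, cons(e, a)))), cons(m(e, cons(pair(a, a), cons(e, a)), cons(e, a)), a)), cons(e, a))   [R2 at 1.1.1]
2. pair(pair(pair(e, g(a, m(a, a, cons(e, a)))), cons(m(e, cons(pair(a, a), cons(e, a)), cons(e, a)), a)), cons(e, a))  →  pair(pair(pair(e, m(a, a, cons(e, a))), cons(m(e, cons(pair(a, a), cons(e, a)), cons(e, a)), a)), cons(e, a))   [R2 at 1.1.2]
3. pair(pair(pair(e, m(a, a, cons(e, a))), cons(m(e, cons(pair(a, a), cons(e, a)), cons(e, a)), a)), cons(e, a))  →  pair(pair(pair(e, a), cons(m(e, cons(pair(a, a), cons(e, a)), cons(e, a)), a)), cons(e, a))   [R4 at 1.1.2]
4. pair(pair(pair(e, a), cons(m(e, cons(pair(a, a), cons(e, a)), cons(e, a)), a)), cons(e, a))  →  pair(pair(pair(e, a), cons(a, a)), cons(e, a))   [R5 at 1.2.1]

pair(pair(pair(e, a), cons(a, a)), cons(e, a))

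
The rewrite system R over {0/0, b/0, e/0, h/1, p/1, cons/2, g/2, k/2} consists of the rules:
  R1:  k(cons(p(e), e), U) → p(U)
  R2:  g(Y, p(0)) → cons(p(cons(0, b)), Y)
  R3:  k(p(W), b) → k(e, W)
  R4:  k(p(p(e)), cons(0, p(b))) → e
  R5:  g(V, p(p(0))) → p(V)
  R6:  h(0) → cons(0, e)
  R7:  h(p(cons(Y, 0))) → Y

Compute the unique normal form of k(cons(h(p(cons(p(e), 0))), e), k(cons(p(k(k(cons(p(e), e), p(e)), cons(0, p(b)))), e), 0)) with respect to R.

p(p(0))

1. k(cons(h(p(cons(p(e), 0))), e), k(cons(p(k(k(cons(p(e), e), p(e)), cons(0, p(b)))), e), 0))  →  k(cons(p(e), e), k(cons(p(k(k(cons(p(e), e), p(e)), cons(0, p(b)))), e), 0))   [R7 at 1.1]
2. k(cons(p(e), e), k(cons(p(k(k(cons(p(e), e), p(e)), cons(0, p(b)))), e), 0))  →  p(k(cons(p(k(k(cons(p(e), e), p(e)), cons(0, p(b)))), e), 0))   [R1 at ε]
3. p(k(cons(p(k(k(cons(p(e), e), p(e)), cons(0, p(b)))), e), 0))  →  p(k(cons(p(k(p(p(e)), cons(0, p(b)))), e), 0))   [R1 at 1.1.1.1.1]
4. p(k(cons(p(k(p(p(e)), cons(0, p(b)))), e), 0))  →  p(k(cons(p(e), e), 0))   [R4 at 1.1.1.1]
5. p(k(cons(p(e), e), 0))  →  p(p(0))   [R1 at 1]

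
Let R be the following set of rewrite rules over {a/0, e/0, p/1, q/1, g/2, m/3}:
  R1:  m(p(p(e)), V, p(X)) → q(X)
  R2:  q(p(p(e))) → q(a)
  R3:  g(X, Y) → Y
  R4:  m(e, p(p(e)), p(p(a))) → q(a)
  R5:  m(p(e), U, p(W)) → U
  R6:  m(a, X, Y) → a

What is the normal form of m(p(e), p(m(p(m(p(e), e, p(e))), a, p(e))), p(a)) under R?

1. m(p(e), p(m(p(m(p(e), e, p(e))), a, p(e))), p(a))  →  p(m(p(m(p(e), e, p(e))), a, p(e)))   [R5 at ε]
2. p(m(p(m(p(e), e, p(e))), a, p(e)))  →  p(m(p(e), a, p(e)))   [R5 at 1.1.1]
3. p(m(p(e), a, p(e)))  →  p(a)   [R5 at 1]

p(a)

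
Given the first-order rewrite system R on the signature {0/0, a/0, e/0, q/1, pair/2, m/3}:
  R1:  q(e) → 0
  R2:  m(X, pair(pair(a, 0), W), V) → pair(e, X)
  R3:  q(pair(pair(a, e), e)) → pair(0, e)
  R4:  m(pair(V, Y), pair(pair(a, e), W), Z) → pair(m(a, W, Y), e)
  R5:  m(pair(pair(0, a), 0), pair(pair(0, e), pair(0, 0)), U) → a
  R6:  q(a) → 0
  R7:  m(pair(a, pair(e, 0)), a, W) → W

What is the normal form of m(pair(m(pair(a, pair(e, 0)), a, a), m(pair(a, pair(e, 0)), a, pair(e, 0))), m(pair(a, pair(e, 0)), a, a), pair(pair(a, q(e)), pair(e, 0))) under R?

pair(pair(a, 0), pair(e, 0))

1. m(pair(m(pair(a, pair(e, 0)), a, a), m(pair(a, pair(e, 0)), a, pair(e, 0))), m(pair(a, pair(e, 0)), a, a), pair(pair(a, q(e)), pair(e, 0)))  →  m(pair(a, m(pair(a, pair(e, 0)), a, pair(e, 0))), m(pair(a, pair(e, 0)), a, a), pair(pair(a, q(e)), pair(e, 0)))   [R7 at 1.1]
2. m(pair(a, m(pair(a, pair(e, 0)), a, pair(e, 0))), m(pair(a, pair(e, 0)), a, a), pair(pair(a, q(e)), pair(e, 0)))  →  m(pair(a, pair(e, 0)), m(pair(a, pair(e, 0)), a, a), pair(pair(a, q(e)), pair(e, 0)))   [R7 at 1.2]
3. m(pair(a, pair(e, 0)), m(pair(a, pair(e, 0)), a, a), pair(pair(a, q(e)), pair(e, 0)))  →  m(pair(a, pair(e, 0)), a, pair(pair(a, q(e)), pair(e, 0)))   [R7 at 2]
4. m(pair(a, pair(e, 0)), a, pair(pair(a, q(e)), pair(e, 0)))  →  pair(pair(a, q(e)), pair(e, 0))   [R7 at ε]
5. pair(pair(a, q(e)), pair(e, 0))  →  pair(pair(a, 0), pair(e, 0))   [R1 at 1.2]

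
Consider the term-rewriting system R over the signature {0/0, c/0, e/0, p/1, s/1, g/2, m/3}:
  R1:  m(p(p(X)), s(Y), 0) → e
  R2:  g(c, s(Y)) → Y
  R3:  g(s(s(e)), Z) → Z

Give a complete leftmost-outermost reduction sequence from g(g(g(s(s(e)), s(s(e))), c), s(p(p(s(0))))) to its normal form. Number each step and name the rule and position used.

1. g(g(g(s(s(e)), s(s(e))), c), s(p(p(s(0)))))  →  g(g(s(s(e)), c), s(p(p(s(0)))))   [R3 at 1.1]
2. g(g(s(s(e)), c), s(p(p(s(0)))))  →  g(c, s(p(p(s(0)))))   [R3 at 1]
3. g(c, s(p(p(s(0)))))  →  p(p(s(0)))   [R2 at ε]

p(p(s(0)))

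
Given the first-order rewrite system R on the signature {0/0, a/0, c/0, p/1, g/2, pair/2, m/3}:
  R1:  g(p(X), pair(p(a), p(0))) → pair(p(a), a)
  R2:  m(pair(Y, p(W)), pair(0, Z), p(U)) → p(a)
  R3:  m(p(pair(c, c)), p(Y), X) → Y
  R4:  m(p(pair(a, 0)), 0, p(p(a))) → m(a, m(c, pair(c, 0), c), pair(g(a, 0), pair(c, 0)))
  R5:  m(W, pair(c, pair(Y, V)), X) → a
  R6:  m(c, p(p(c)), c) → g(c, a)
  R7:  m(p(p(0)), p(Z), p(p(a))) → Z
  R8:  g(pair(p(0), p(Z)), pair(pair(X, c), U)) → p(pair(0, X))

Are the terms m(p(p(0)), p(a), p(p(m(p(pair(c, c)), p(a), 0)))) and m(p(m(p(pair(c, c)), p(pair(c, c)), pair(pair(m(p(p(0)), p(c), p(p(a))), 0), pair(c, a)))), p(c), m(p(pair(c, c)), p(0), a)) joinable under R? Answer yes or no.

Reduce t₁ = m(p(p(0)), p(a), p(p(m(p(pair(c, c)), p(a), 0)))):
1. m(p(p(0)), p(a), p(p(m(p(pair(c, c)), p(a), 0))))  →  m(p(p(0)), p(a), p(p(a)))   [R3 at 3.1.1]
2. m(p(p(0)), p(a), p(p(a)))  →  a   [R7 at ε]

Reduce t₂ = m(p(m(p(pair(c, c)), p(pair(c, c)), pair(pair(m(p(p(0)), p(c), p(p(a))), 0), pair(c, a)))), p(c), m(p(pair(c, c)), p(0), a)):
1. m(p(m(p(pair(c, c)), p(pair(c, c)), pair(pair(m(p(p(0)), p(c), p(p(a))), 0), pair(c, a)))), p(c), m(p(pair(c, c)), p(0), a))  →  m(p(pair(c, c)), p(c), m(p(pair(c, c)), p(0), a))   [R3 at 1.1]
2. m(p(pair(c, c)), p(c), m(p(pair(c, c)), p(0), a))  →  c   [R3 at ε]

no — NF(t₁) = a, NF(t₂) = c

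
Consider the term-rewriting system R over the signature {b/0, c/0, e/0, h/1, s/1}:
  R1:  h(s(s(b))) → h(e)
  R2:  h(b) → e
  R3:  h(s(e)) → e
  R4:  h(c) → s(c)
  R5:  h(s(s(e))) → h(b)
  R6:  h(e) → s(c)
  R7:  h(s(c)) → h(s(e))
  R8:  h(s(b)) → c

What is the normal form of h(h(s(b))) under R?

s(c)

1. h(h(s(b)))  →  h(c)   [R8 at 1]
2. h(c)  →  s(c)   [R4 at ε]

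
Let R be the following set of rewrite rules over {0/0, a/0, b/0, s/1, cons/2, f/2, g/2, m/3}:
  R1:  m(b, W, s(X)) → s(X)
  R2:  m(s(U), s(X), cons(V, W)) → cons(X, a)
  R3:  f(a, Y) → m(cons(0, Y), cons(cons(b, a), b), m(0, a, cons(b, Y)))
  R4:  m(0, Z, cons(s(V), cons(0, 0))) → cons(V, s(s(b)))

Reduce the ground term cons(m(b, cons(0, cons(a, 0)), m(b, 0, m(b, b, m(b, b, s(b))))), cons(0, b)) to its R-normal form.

cons(s(b), cons(0, b))

1. cons(m(b, cons(0, cons(a, 0)), m(b, 0, m(b, b, m(b, b, s(b))))), cons(0, b))  →  cons(m(b, cons(0, cons(a, 0)), m(b, 0, m(b, b, s(b)))), cons(0, b))   [R1 at 1.3.3.3]
2. cons(m(b, cons(0, cons(a, 0)), m(b, 0, m(b, b, s(b)))), cons(0, b))  →  cons(m(b, cons(0, cons(a, 0)), m(b, 0, s(b))), cons(0, b))   [R1 at 1.3.3]
3. cons(m(b, cons(0, cons(a, 0)), m(b, 0, s(b))), cons(0, b))  →  cons(m(b, cons(0, cons(a, 0)), s(b)), cons(0, b))   [R1 at 1.3]
4. cons(m(b, cons(0, cons(a, 0)), s(b)), cons(0, b))  →  cons(s(b), cons(0, b))   [R1 at 1]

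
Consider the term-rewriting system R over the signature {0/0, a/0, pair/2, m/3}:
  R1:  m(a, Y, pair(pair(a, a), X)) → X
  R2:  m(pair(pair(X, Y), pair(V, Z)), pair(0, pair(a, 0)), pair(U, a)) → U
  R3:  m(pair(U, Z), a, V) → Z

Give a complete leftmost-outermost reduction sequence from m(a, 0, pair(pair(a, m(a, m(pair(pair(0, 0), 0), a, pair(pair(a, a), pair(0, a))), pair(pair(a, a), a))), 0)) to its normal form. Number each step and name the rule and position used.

0

1. m(a, 0, pair(pair(a, m(a, m(pair(pair(0, 0), 0), a, pair(pair(a, a), pair(0, a))), pair(pair(a, a), a))), 0))  →  m(a, 0, pair(pair(a, a), 0))   [R1 at 3.1.2]
2. m(a, 0, pair(pair(a, a), 0))  →  0   [R1 at ε]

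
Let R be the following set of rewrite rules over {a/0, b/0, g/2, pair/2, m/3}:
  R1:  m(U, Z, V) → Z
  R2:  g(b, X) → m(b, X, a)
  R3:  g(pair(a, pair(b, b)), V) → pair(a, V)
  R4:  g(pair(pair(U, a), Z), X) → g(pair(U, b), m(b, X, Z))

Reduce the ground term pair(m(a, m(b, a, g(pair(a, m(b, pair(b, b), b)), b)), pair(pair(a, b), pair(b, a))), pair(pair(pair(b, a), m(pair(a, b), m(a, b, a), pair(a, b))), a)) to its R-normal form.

pair(a, pair(pair(pair(b, a), b), a))

1. pair(m(a, m(b, a, g(pair(a, m(b, pair(b, b), b)), b)), pair(pair(a, b), pair(b, a))), pair(pair(pair(b, a), m(pair(a, b), m(a, b, a), pair(a, b))), a))  →  pair(m(b, a, g(pair(a, m(b, pair(b, b), b)), b)), pair(pair(pair(b, a), m(pair(a, b), m(a, b, a), pair(a, b))), a))   [R1 at 1]
2. pair(m(b, a, g(pair(a, m(b, pair(b, b), b)), b)), pair(pair(pair(b, a), m(pair(a, b), m(a, b, a), pair(a, b))), a))  →  pair(a, pair(pair(pair(b, a), m(pair(a, b), m(a, b, a), pair(a, b))), a))   [R1 at 1]
3. pair(a, pair(pair(pair(b, a), m(pair(a, b), m(a, b, a), pair(a, b))), a))  →  pair(a, pair(pair(pair(b, a), m(a, b, a)), a))   [R1 at 2.1.2]
4. pair(a, pair(pair(pair(b, a), m(a, b, a)), a))  →  pair(a, pair(pair(pair(b, a), b), a))   [R1 at 2.1.2]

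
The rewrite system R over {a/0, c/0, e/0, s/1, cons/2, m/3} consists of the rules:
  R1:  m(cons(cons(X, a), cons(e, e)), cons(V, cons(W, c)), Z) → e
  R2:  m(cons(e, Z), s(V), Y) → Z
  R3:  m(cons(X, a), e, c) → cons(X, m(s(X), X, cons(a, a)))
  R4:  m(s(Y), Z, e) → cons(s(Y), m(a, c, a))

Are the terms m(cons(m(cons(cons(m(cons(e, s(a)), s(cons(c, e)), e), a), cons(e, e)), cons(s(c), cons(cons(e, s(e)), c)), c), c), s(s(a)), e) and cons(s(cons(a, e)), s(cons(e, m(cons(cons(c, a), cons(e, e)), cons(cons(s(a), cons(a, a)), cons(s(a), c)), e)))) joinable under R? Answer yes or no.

Reduce t₁ = m(cons(m(cons(cons(m(cons(e, s(a)), s(cons(c, e)), e), a), cons(e, e)), cons(s(c), cons(cons(e, s(e)), c)), c), c), s(s(a)), e):
1. m(cons(m(cons(cons(m(cons(e, s(a)), s(cons(c, e)), e), a), cons(e, e)), cons(s(c), cons(cons(e, s(e)), c)), c), c), s(s(a)), e)  →  m(cons(e, c), s(s(a)), e)   [R1 at 1.1]
2. m(cons(e, c), s(s(a)), e)  →  c   [R2 at ε]

Reduce t₂ = cons(s(cons(a, e)), s(cons(e, m(cons(cons(c, a), cons(e, e)), cons(cons(s(a), cons(a, a)), cons(s(a), c)), e)))):
1. cons(s(cons(a, e)), s(cons(e, m(cons(cons(c, a), cons(e, e)), cons(cons(s(a), cons(a, a)), cons(s(a), c)), e))))  →  cons(s(cons(a, e)), s(cons(e, e)))   [R1 at 2.1.2]

no — NF(t₁) = c, NF(t₂) = cons(s(cons(a, e)), s(cons(e, e)))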